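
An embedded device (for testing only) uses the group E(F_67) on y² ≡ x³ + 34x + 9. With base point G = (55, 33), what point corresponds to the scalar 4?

(57, 64)

Double-and-add on 4 = (100)₂. Start with G = (55, 33) for the leading 1-bit.
double: tangent at (55, 33): λ = (3·55² + 34)/(2·33) ≡ 64/66. 66⁻¹ ≡ 66 (mod 67) since 66·66 = 4356 ≡ 1, so λ ≡ 64·66 ≡ 3.
  x = λ² - 55 - 55 = 9 - 110 ≡ 33; y = λ·(55 - 33) - 33 ≡ 33. → (33, 33)
double: tangent at (33, 33): λ = (3·33² + 34)/(2·33) ≡ 18/66. 66⁻¹ ≡ 66 (mod 67) since 66·66 = 4356 ≡ 1, so λ ≡ 18·66 ≡ 49.
  x = λ² - 33 - 33 = 2401 - 66 ≡ 57; y = λ·(33 - 57) - 33 ≡ 64. → (57, 64)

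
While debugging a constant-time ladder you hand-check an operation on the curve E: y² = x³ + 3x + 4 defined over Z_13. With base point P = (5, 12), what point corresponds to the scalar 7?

Repeated addition: build up to 7P.
2P: tangent at (5, 12): λ = (3·5² + 3)/(2·12) ≡ 0/11. 11⁻¹ ≡ 6 (mod 13), so λ ≡ 0·6 ≡ 0.
  x = λ² - 5 - 5 = 0 - 10 ≡ 3; y = λ·(5 - 3) - 12 ≡ 1. → (3, 1)
3P: (3, 1) + (5, 12). λ = (12 - 1)/(5 - 3) ≡ 11/2 mod 13. 2⁻¹ ≡ 7 (mod 13) since 2·7 = 14 ≡ 1, so λ ≡ 12.
  x = λ² - 3 - 5 = 144 - 8 ≡ 6; y = λ·(3 - 6) - 1 ≡ 2. → (6, 2)
4P: (6, 2) + (5, 12). λ = (12 - 2)/(5 - 6) ≡ 10/12 mod 13. 12⁻¹ ≡ 12 (mod 13), so λ ≡ 3.
  x = λ² - 6 - 5 = 9 - 11 ≡ 11; y = λ·(6 - 11) - 2 ≡ 9. → (11, 9)
5P: (11, 9) + (5, 12). λ = (12 - 9)/(5 - 11) ≡ 3/7 mod 13. 7⁻¹ ≡ 2 (mod 13) since 7·2 = 14 ≡ 1, so λ ≡ 6.
  x = λ² - 11 - 5 = 36 - 16 ≡ 7; y = λ·(11 - 7) - 9 ≡ 2. → (7, 2)
6P: (7, 2) + (5, 12). λ = (12 - 2)/(5 - 7) ≡ 10/11 mod 13. 11⁻¹ ≡ 6 (mod 13) since 11·6 = 66 ≡ 1, so λ ≡ 8.
  x = λ² - 7 - 5 = 64 - 12 ≡ 0; y = λ·(7 - 0) - 2 ≡ 2. → (0, 2)
7P: (0, 2) + (5, 12). λ = (12 - 2)/(5 - 0) ≡ 10/5 mod 13. 5⁻¹ ≡ 8 (mod 13) since 5·8 = 40 ≡ 1, so λ ≡ 2.
  x = λ² - 0 - 5 = 4 - 5 ≡ 12; y = λ·(0 - 12) - 2 ≡ 0. → (12, 0)

(12, 0)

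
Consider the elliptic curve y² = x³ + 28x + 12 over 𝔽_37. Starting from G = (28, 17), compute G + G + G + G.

(22, 19)

Double-and-add on 4 = (100)₂. Start with G = (28, 17) for the leading 1-bit.
double: tangent at (28, 17): λ = (3·28² + 28)/(2·17) ≡ 12/34. 34⁻¹ ≡ 12 (mod 37), so λ ≡ 12·12 ≡ 33.
  x = λ² - 28 - 28 = 1089 - 56 ≡ 34; y = λ·(28 - 34) - 17 ≡ 7. → (34, 7)
double: tangent at (34, 7): λ = (3·34² + 28)/(2·7) ≡ 18/14. 14⁻¹ ≡ 8 (mod 37) since 14·8 = 112 ≡ 1, so λ ≡ 18·8 ≡ 33.
  x = λ² - 34 - 34 = 1089 - 68 ≡ 22; y = λ·(34 - 22) - 7 ≡ 19. → (22, 19)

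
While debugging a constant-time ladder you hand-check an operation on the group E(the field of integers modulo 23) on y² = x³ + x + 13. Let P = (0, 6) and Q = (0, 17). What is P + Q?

O

The two points share x = 0 and their y-coordinates satisfy 6 + 17 ≡ 0 (mod 23), so they are inverses. Their sum is the point at infinity.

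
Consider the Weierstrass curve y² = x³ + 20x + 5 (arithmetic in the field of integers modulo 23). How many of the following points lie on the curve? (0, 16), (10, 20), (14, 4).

(0, 16): 16² ≡ 3, rhs ≡ 5 → off.
(10, 20): 20² ≡ 9, rhs ≡ 9 → on.
(14, 4): 4² ≡ 16, rhs ≡ 16 → on.

2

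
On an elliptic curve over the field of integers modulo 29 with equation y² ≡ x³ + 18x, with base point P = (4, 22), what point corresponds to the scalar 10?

Double-and-add on 10 = (1010)₂. Start with P = (4, 22) for the leading 1-bit.
double: tangent at (4, 22): λ = (3·4² + 18)/(2·22) ≡ 8/15. 15⁻¹ ≡ 2 (mod 29), so λ ≡ 8·2 ≡ 16.
  x = λ² - 4 - 4 = 256 - 8 ≡ 16; y = λ·(4 - 16) - 22 ≡ 18. → (16, 18)
double: tangent at (16, 18): λ = (3·16² + 18)/(2·18) ≡ 3/7. 7⁻¹ ≡ 25 (mod 29) since 7·25 = 175 ≡ 1, so λ ≡ 3·25 ≡ 17.
  x = λ² - 16 - 16 = 289 - 32 ≡ 25; y = λ·(16 - 25) - 18 ≡ 3. → (25, 3)
add P: (25, 3) + (4, 22). λ = (22 - 3)/(4 - 25) ≡ 19/8 mod 29. 8⁻¹ ≡ 11 (mod 29), so λ ≡ 6.
  x = λ² - 25 - 4 = 36 - 29 ≡ 7; y = λ·(25 - 7) - 3 ≡ 18. → (7, 18)
double: tangent at (7, 18): λ = (3·7² + 18)/(2·18) ≡ 20/7. 7⁻¹ ≡ 25 (mod 29) since 7·25 = 175 ≡ 1, so λ ≡ 20·25 ≡ 7.
  x = λ² - 7 - 7 = 49 - 14 ≡ 6; y = λ·(7 - 6) - 18 ≡ 18. → (6, 18)

(6, 18)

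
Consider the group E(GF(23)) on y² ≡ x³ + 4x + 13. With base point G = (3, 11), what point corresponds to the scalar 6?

(7, 19)

Double-and-add on 6 = (110)₂. Start with G = (3, 11) for the leading 1-bit.
double: tangent at (3, 11): λ = (3·3² + 4)/(2·11) ≡ 8/22. 22⁻¹ ≡ 22 (mod 23), so λ ≡ 8·22 ≡ 15.
  x = λ² - 3 - 3 = 225 - 6 ≡ 12; y = λ·(3 - 12) - 11 ≡ 15. → (12, 15)
add G: (12, 15) + (3, 11). λ = (11 - 15)/(3 - 12) ≡ 19/14 mod 23. 14⁻¹ ≡ 5 (mod 23), so λ ≡ 3.
  x = λ² - 12 - 3 = 9 - 15 ≡ 17; y = λ·(12 - 17) - 15 ≡ 16. → (17, 16)
double: tangent at (17, 16): λ = (3·17² + 4)/(2·16) ≡ 20/9. 9⁻¹ ≡ 18 (mod 23) since 9·18 = 162 ≡ 1, so λ ≡ 20·18 ≡ 15.
  x = λ² - 17 - 17 = 225 - 34 ≡ 7; y = λ·(17 - 7) - 16 ≡ 19. → (7, 19)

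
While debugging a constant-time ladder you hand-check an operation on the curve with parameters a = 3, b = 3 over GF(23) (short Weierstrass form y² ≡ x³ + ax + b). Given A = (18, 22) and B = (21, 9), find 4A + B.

(18, 22)

First 4A:
Double-and-add on 4 = (100)₂. Start with A = (18, 22) for the leading 1-bit.
double: tangent at (18, 22): λ = (3·18² + 3)/(2·22) ≡ 9/21. 21⁻¹ ≡ 11 (mod 23) since 21·11 = 231 ≡ 1, so λ ≡ 9·11 ≡ 7.
  x = λ² - 18 - 18 = 49 - 36 ≡ 13; y = λ·(18 - 13) - 22 ≡ 13. → (13, 13)
double: tangent at (13, 13): λ = (3·13² + 3)/(2·13) ≡ 4/3. 3⁻¹ ≡ 8 (mod 23) since 3·8 = 24 ≡ 1, so λ ≡ 4·8 ≡ 9.
  x = λ² - 13 - 13 = 81 - 26 ≡ 9; y = λ·(13 - 9) - 13 ≡ 0. → (9, 0)
4A = (9, 0).
Finally 4A + B:
(9, 0) + (21, 9). λ = (9 - 0)/(21 - 9) ≡ 9/12 mod 23. 12⁻¹ ≡ 2 (mod 23), so λ ≡ 18.
  x = λ² - 9 - 21 = 324 - 30 ≡ 18; y = λ·(9 - 18) - 0 ≡ 22. → (18, 22)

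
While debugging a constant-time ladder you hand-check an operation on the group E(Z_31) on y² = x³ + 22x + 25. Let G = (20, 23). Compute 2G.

(16, 28)

tangent at (20, 23): λ = (3·20² + 22)/(2·23) ≡ 13/15. 15⁻¹ ≡ 29 (mod 31) since 15·29 = 435 ≡ 1, so λ ≡ 13·29 ≡ 5.
  x = λ² - 20 - 20 = 25 - 40 ≡ 16; y = λ·(20 - 16) - 23 ≡ 28. → (16, 28)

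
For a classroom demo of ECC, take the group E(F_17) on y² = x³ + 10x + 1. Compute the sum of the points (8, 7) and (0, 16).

(8, 7) + (0, 16). λ = (16 - 7)/(0 - 8) ≡ 9/9 mod 17. 9⁻¹ ≡ 2 (mod 17) since 9·2 = 18 ≡ 1, so λ ≡ 1.
  x = λ² - 8 - 0 = 1 - 8 ≡ 10; y = λ·(8 - 10) - 7 ≡ 8. → (10, 8)

(10, 8)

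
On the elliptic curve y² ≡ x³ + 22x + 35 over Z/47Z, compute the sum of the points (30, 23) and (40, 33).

(30, 23) + (40, 33). λ = (33 - 23)/(40 - 30) ≡ 10/10 mod 47. 10⁻¹ ≡ 33 (mod 47) since 10·33 = 330 ≡ 1, so λ ≡ 1.
  x = λ² - 30 - 40 = 1 - 70 ≡ 25; y = λ·(30 - 25) - 23 ≡ 29. → (25, 29)

(25, 29)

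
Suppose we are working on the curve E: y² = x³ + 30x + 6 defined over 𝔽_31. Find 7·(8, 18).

(5, 8)

Write P = (8, 18).
Double-and-add on 7 = (111)₂. Start with P = (8, 18) for the leading 1-bit.
double: tangent at (8, 18): λ = (3·8² + 30)/(2·18) ≡ 5/5. 5⁻¹ ≡ 25 (mod 31), so λ ≡ 5·25 ≡ 1.
  x = λ² - 8 - 8 = 1 - 16 ≡ 16; y = λ·(8 - 16) - 18 ≡ 5. → (16, 5)
add P: (16, 5) + (8, 18). λ = (18 - 5)/(8 - 16) ≡ 13/23 mod 31. 23⁻¹ ≡ 27 (mod 31) since 23·27 = 621 ≡ 1, so λ ≡ 10.
  x = λ² - 16 - 8 = 100 - 24 ≡ 14; y = λ·(16 - 14) - 5 ≡ 15. → (14, 15)
double: tangent at (14, 15): λ = (3·14² + 30)/(2·15) ≡ 29/30. 30⁻¹ ≡ 30 (mod 31), so λ ≡ 29·30 ≡ 2.
  x = λ² - 14 - 14 = 4 - 28 ≡ 7; y = λ·(14 - 7) - 15 ≡ 30. → (7, 30)
add P: (7, 30) + (8, 18). λ = (18 - 30)/(8 - 7) ≡ 19/1 mod 31. 1⁻¹ ≡ 1 (mod 31) since 1·1 = 1 ≡ 1, so λ ≡ 19.
  x = λ² - 7 - 8 = 361 - 15 ≡ 5; y = λ·(7 - 5) - 30 ≡ 8. → (5, 8)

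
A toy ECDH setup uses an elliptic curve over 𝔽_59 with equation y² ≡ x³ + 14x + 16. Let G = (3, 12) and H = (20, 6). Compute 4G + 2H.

First 4G:
Double-and-add on 4 = (100)₂. Start with G = (3, 12) for the leading 1-bit.
double: tangent at (3, 12): λ = (3·3² + 14)/(2·12) ≡ 41/24. 24⁻¹ ≡ 32 (mod 59) since 24·32 = 768 ≡ 1, so λ ≡ 41·32 ≡ 14.
  x = λ² - 3 - 3 = 196 - 6 ≡ 13; y = λ·(3 - 13) - 12 ≡ 25. → (13, 25)
double: tangent at (13, 25): λ = (3·13² + 14)/(2·25) ≡ 49/50. 50⁻¹ ≡ 13 (mod 59) since 50·13 = 650 ≡ 1, so λ ≡ 49·13 ≡ 47.
  x = λ² - 13 - 13 = 2209 - 26 ≡ 0; y = λ·(13 - 0) - 25 ≡ 55. → (0, 55)
4G = (0, 55).
Next 2H:
Repeated addition: build up to 2H.
2H: tangent at (20, 6): λ = (3·20² + 14)/(2·6) ≡ 34/12. 12⁻¹ ≡ 5 (mod 59) since 12·5 = 60 ≡ 1, so λ ≡ 34·5 ≡ 52.
  x = λ² - 20 - 20 = 2704 - 40 ≡ 9; y = λ·(20 - 9) - 6 ≡ 35. → (9, 35)
2H = (9, 35).
Finally 4G + 2H:
(0, 55) + (9, 35). λ = (35 - 55)/(9 - 0) ≡ 39/9 mod 59. 9⁻¹ ≡ 46 (mod 59) since 9·46 = 414 ≡ 1, so λ ≡ 24.
  x = λ² - 0 - 9 = 576 - 9 ≡ 36; y = λ·(0 - 36) - 55 ≡ 25. → (36, 25)

(36, 25)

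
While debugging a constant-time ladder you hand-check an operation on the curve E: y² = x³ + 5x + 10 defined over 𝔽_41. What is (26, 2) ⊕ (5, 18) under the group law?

(26, 2) + (5, 18). λ = (18 - 2)/(5 - 26) ≡ 16/20 mod 41. 20⁻¹ ≡ 39 (mod 41) since 20·39 = 780 ≡ 1, so λ ≡ 9.
  x = λ² - 26 - 5 = 81 - 31 ≡ 9; y = λ·(26 - 9) - 2 ≡ 28. → (9, 28)

(9, 28)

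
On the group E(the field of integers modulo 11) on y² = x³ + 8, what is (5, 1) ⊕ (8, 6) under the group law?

(5, 1) + (8, 6). λ = (6 - 1)/(8 - 5) ≡ 5/3 mod 11. 3⁻¹ ≡ 4 (mod 11), so λ ≡ 9.
  x = λ² - 5 - 8 = 81 - 13 ≡ 2; y = λ·(5 - 2) - 1 ≡ 4. → (2, 4)

(2, 4)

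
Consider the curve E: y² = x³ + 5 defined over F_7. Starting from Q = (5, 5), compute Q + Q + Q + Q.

(3, 5)

Double-and-add on 4 = (100)₂. Start with Q = (5, 5) for the leading 1-bit.
double: tangent at (5, 5): λ = (3·5² + 0)/(2·5) ≡ 5/3. 3⁻¹ ≡ 5 (mod 7), so λ ≡ 5·5 ≡ 4.
  x = λ² - 5 - 5 = 16 - 10 ≡ 6; y = λ·(5 - 6) - 5 ≡ 5. → (6, 5)
double: tangent at (6, 5): λ = (3·6² + 0)/(2·5) ≡ 3/3. 3⁻¹ ≡ 5 (mod 7), so λ ≡ 3·5 ≡ 1.
  x = λ² - 6 - 6 = 1 - 12 ≡ 3; y = λ·(6 - 3) - 5 ≡ 5. → (3, 5)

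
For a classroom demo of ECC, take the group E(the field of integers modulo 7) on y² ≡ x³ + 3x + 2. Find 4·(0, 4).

(4, 1)

Write Q = (0, 4).
Double-and-add on 4 = (100)₂. Start with Q = (0, 4) for the leading 1-bit.
double: tangent at (0, 4): λ = (3·0² + 3)/(2·4) ≡ 3/1. 1⁻¹ ≡ 1 (mod 7), so λ ≡ 3·1 ≡ 3.
  x = λ² - 0 - 0 = 9 - 0 ≡ 2; y = λ·(0 - 2) - 4 ≡ 4. → (2, 4)
double: tangent at (2, 4): λ = (3·2² + 3)/(2·4) ≡ 1/1. 1⁻¹ ≡ 1 (mod 7) since 1·1 = 1 ≡ 1, so λ ≡ 1·1 ≡ 1.
  x = λ² - 2 - 2 = 1 - 4 ≡ 4; y = λ·(2 - 4) - 4 ≡ 1. → (4, 1)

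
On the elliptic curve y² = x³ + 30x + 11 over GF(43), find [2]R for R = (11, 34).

(2, 6)

tangent at (11, 34): λ = (3·11² + 30)/(2·34) ≡ 6/25. 25⁻¹ ≡ 31 (mod 43), so λ ≡ 6·31 ≡ 14.
  x = λ² - 11 - 11 = 196 - 22 ≡ 2; y = λ·(11 - 2) - 34 ≡ 6. → (2, 6)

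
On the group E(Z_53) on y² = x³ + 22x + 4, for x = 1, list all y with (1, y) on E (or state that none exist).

x³ + 22x + 4 = 27 ≡ 27 (mod 53).
27 is a non-residue mod 53; no y exists.

none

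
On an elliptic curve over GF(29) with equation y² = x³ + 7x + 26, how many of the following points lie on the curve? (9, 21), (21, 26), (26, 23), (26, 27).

3

(9, 21): 21² ≡ 6, rhs ≡ 6 → on.
(21, 26): 26² ≡ 9, rhs ≡ 9 → on.
(26, 23): 23² ≡ 7, rhs ≡ 7 → on.
(26, 27): 27² ≡ 4, rhs ≡ 7 → off.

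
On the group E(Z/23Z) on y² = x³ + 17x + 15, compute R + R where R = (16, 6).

(4, 20)

tangent at (16, 6): λ = (3·16² + 17)/(2·6) ≡ 3/12. 12⁻¹ ≡ 2 (mod 23), so λ ≡ 3·2 ≡ 6.
  x = λ² - 16 - 16 = 36 - 32 ≡ 4; y = λ·(16 - 4) - 6 ≡ 20. → (4, 20)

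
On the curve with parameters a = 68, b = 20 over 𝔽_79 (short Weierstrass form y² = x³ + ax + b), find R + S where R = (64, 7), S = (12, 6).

(25, 53)

(64, 7) + (12, 6). λ = (6 - 7)/(12 - 64) ≡ 78/27 mod 79. 27⁻¹ ≡ 41 (mod 79), so λ ≡ 38.
  x = λ² - 64 - 12 = 1444 - 76 ≡ 25; y = λ·(64 - 25) - 7 ≡ 53. → (25, 53)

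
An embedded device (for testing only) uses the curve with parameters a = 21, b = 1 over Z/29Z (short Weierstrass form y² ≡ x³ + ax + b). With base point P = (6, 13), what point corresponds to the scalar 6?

Repeated addition: build up to 6P.
2P: tangent at (6, 13): λ = (3·6² + 21)/(2·13) ≡ 13/26. 26⁻¹ ≡ 19 (mod 29) since 26·19 = 494 ≡ 1, so λ ≡ 13·19 ≡ 15.
  x = λ² - 6 - 6 = 225 - 12 ≡ 10; y = λ·(6 - 10) - 13 ≡ 14. → (10, 14)
3P: (10, 14) + (6, 13). λ = (13 - 14)/(6 - 10) ≡ 28/25 mod 29. 25⁻¹ ≡ 7 (mod 29) since 25·7 = 175 ≡ 1, so λ ≡ 22.
  x = λ² - 10 - 6 = 484 - 16 ≡ 4; y = λ·(10 - 4) - 14 ≡ 2. → (4, 2)
4P: (4, 2) + (6, 13). λ = (13 - 2)/(6 - 4) ≡ 11/2 mod 29. 2⁻¹ ≡ 15 (mod 29), so λ ≡ 20.
  x = λ² - 4 - 6 = 400 - 10 ≡ 13; y = λ·(4 - 13) - 2 ≡ 21. → (13, 21)
5P: (13, 21) + (6, 13). λ = (13 - 21)/(6 - 13) ≡ 21/22 mod 29. 22⁻¹ ≡ 4 (mod 29) since 22·4 = 88 ≡ 1, so λ ≡ 26.
  x = λ² - 13 - 6 = 676 - 19 ≡ 19; y = λ·(13 - 19) - 21 ≡ 26. → (19, 26)
6P: (19, 26) + (6, 13). λ = (13 - 26)/(6 - 19) ≡ 16/16 mod 29. 16⁻¹ ≡ 20 (mod 29) since 16·20 = 320 ≡ 1, so λ ≡ 1.
  x = λ² - 19 - 6 = 1 - 25 ≡ 5; y = λ·(19 - 5) - 26 ≡ 17. → (5, 17)

(5, 17)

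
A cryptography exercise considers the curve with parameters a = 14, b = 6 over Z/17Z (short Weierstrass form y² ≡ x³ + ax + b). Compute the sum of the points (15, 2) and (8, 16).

(15, 2) + (8, 16). λ = (16 - 2)/(8 - 15) ≡ 14/10 mod 17. 10⁻¹ ≡ 12 (mod 17), so λ ≡ 15.
  x = λ² - 15 - 8 = 225 - 23 ≡ 15; y = λ·(15 - 15) - 2 ≡ 15. → (15, 15)

(15, 15)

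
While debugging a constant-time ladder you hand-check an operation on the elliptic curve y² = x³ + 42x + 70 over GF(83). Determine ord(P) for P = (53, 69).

8

2P: tangent at (53, 69): λ = (3·53² + 42)/(2·69) ≡ 3/55. 55⁻¹ ≡ 80 (mod 83), so λ ≡ 3·80 ≡ 74.
  x = λ² - 53 - 53 = 5476 - 106 ≡ 58; y = λ·(53 - 58) - 69 ≡ 59. → (58, 59)
3P: (58, 59) + (53, 69). λ = (69 - 59)/(53 - 58) ≡ 10/78 mod 83. 78⁻¹ ≡ 33 (mod 83) since 78·33 = 2574 ≡ 1, so λ ≡ 81.
  x = λ² - 58 - 53 = 6561 - 111 ≡ 59; y = λ·(58 - 59) - 59 ≡ 26. → (59, 26)
4P: (59, 26) + (53, 69). λ = (69 - 26)/(53 - 59) ≡ 43/77 mod 83. 77⁻¹ ≡ 69 (mod 83), so λ ≡ 62.
  x = λ² - 59 - 53 = 3844 - 112 ≡ 80; y = λ·(59 - 80) - 26 ≡ 0. → (80, 0)
5P: (80, 0) + (53, 69). λ = (69 - 0)/(53 - 80) ≡ 69/56 mod 83. 56⁻¹ ≡ 43 (mod 83), so λ ≡ 62.
  x = λ² - 80 - 53 = 3844 - 133 ≡ 59; y = λ·(80 - 59) - 0 ≡ 57. → (59, 57)
6P: (59, 57) + (53, 69). λ = (69 - 57)/(53 - 59) ≡ 12/77 mod 83. 77⁻¹ ≡ 69 (mod 83), so λ ≡ 81.
  x = λ² - 59 - 53 = 6561 - 112 ≡ 58; y = λ·(59 - 58) - 57 ≡ 24. → (58, 24)
7P: (58, 24) + (53, 69). λ = (69 - 24)/(53 - 58) ≡ 45/78 mod 83. 78⁻¹ ≡ 33 (mod 83), so λ ≡ 74.
  x = λ² - 58 - 53 = 5476 - 111 ≡ 53; y = λ·(58 - 53) - 24 ≡ 14. → (53, 14)
8P: (53, 14) + (53, 69): same x and y₁ ≡ -y₂, so the sum is the point at infinity.
8P = the point at infinity, so the order is 8.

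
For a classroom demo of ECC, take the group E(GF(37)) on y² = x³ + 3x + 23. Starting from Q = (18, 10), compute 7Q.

Double-and-add on 7 = (111)₂. Start with Q = (18, 10) for the leading 1-bit.
double: tangent at (18, 10): λ = (3·18² + 3)/(2·10) ≡ 13/20. 20⁻¹ ≡ 13 (mod 37), so λ ≡ 13·13 ≡ 21.
  x = λ² - 18 - 18 = 441 - 36 ≡ 35; y = λ·(18 - 35) - 10 ≡ 3. → (35, 3)
add Q: (35, 3) + (18, 10). λ = (10 - 3)/(18 - 35) ≡ 7/20 mod 37. 20⁻¹ ≡ 13 (mod 37) since 20·13 = 260 ≡ 1, so λ ≡ 17.
  x = λ² - 35 - 18 = 289 - 53 ≡ 14; y = λ·(35 - 14) - 3 ≡ 21. → (14, 21)
double: tangent at (14, 21): λ = (3·14² + 3)/(2·21) ≡ 36/5. 5⁻¹ ≡ 15 (mod 37) since 5·15 = 75 ≡ 1, so λ ≡ 36·15 ≡ 22.
  x = λ² - 14 - 14 = 484 - 28 ≡ 12; y = λ·(14 - 12) - 21 ≡ 23. → (12, 23)
add Q: (12, 23) + (18, 10). λ = (10 - 23)/(18 - 12) ≡ 24/6 mod 37. 6⁻¹ ≡ 31 (mod 37), so λ ≡ 4.
  x = λ² - 12 - 18 = 16 - 30 ≡ 23; y = λ·(12 - 23) - 23 ≡ 7. → (23, 7)

(23, 7)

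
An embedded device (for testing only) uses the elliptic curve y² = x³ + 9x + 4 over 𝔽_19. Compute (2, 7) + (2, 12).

O

The two points share x = 2 and their y-coordinates satisfy 7 + 12 ≡ 0 (mod 19), so they are inverses. Their sum is ∞.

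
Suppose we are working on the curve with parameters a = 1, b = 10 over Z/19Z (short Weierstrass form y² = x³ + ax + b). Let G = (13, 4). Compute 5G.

(6, 2)

Repeated addition: build up to 5G.
2G: tangent at (13, 4): λ = (3·13² + 1)/(2·4) ≡ 14/8. 8⁻¹ ≡ 12 (mod 19), so λ ≡ 14·12 ≡ 16.
  x = λ² - 13 - 13 = 256 - 26 ≡ 2; y = λ·(13 - 2) - 4 ≡ 1. → (2, 1)
3G: (2, 1) + (13, 4). λ = (4 - 1)/(13 - 2) ≡ 3/11 mod 19. 11⁻¹ ≡ 7 (mod 19), so λ ≡ 2.
  x = λ² - 2 - 13 = 4 - 15 ≡ 8; y = λ·(2 - 8) - 1 ≡ 6. → (8, 6)
4G: (8, 6) + (13, 4). λ = (4 - 6)/(13 - 8) ≡ 17/5 mod 19. 5⁻¹ ≡ 4 (mod 19), so λ ≡ 11.
  x = λ² - 8 - 13 = 121 - 21 ≡ 5; y = λ·(8 - 5) - 6 ≡ 8. → (5, 8)
5G: (5, 8) + (13, 4). λ = (4 - 8)/(13 - 5) ≡ 15/8 mod 19. 8⁻¹ ≡ 12 (mod 19) since 8·12 = 96 ≡ 1, so λ ≡ 9.
  x = λ² - 5 - 13 = 81 - 18 ≡ 6; y = λ·(5 - 6) - 8 ≡ 2. → (6, 2)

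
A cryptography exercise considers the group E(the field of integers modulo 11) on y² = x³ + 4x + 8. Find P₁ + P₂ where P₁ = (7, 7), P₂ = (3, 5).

(7, 7) + (3, 5). λ = (5 - 7)/(3 - 7) ≡ 9/7 mod 11. 7⁻¹ ≡ 8 (mod 11) since 7·8 = 56 ≡ 1, so λ ≡ 6.
  x = λ² - 7 - 3 = 36 - 10 ≡ 4; y = λ·(7 - 4) - 7 ≡ 0. → (4, 0)

(4, 0)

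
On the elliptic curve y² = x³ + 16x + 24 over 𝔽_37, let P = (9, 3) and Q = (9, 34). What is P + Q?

O

The two points share x = 9 and their y-coordinates satisfy 3 + 34 ≡ 0 (mod 37), so they are inverses. Their sum is the point at infinity.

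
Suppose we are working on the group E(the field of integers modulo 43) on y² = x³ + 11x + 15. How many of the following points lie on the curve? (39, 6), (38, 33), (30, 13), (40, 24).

2

(39, 6): 6² ≡ 36, rhs ≡ 36 → on.
(38, 33): 33² ≡ 14, rhs ≡ 7 → off.
(30, 13): 13² ≡ 40, rhs ≡ 40 → on.
(40, 24): 24² ≡ 17, rhs ≡ 41 → off.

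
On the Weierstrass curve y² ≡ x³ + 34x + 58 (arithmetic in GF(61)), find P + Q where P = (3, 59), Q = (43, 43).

(42, 42)

(3, 59) + (43, 43). λ = (43 - 59)/(43 - 3) ≡ 45/40 mod 61. 40⁻¹ ≡ 29 (mod 61), so λ ≡ 24.
  x = λ² - 3 - 43 = 576 - 46 ≡ 42; y = λ·(3 - 42) - 59 ≡ 42. → (42, 42)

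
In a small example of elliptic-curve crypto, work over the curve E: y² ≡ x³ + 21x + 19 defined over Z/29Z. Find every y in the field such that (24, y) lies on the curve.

x³ + 21x + 19 = 14347 ≡ 21 (mod 29).
21 is a non-residue mod 29; no y exists.

none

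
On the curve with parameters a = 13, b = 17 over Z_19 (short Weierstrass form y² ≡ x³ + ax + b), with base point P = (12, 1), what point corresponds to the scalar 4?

(8, 14)

Repeated addition: build up to 4P.
2P: tangent at (12, 1): λ = (3·12² + 13)/(2·1) ≡ 8/2. 2⁻¹ ≡ 10 (mod 19), so λ ≡ 8·10 ≡ 4.
  x = λ² - 12 - 12 = 16 - 24 ≡ 11; y = λ·(12 - 11) - 1 ≡ 3. → (11, 3)
3P: (11, 3) + (12, 1). λ = (1 - 3)/(12 - 11) ≡ 17/1 mod 19. 1⁻¹ ≡ 1 (mod 19), so λ ≡ 17.
  x = λ² - 11 - 12 = 289 - 23 ≡ 0; y = λ·(11 - 0) - 3 ≡ 13. → (0, 13)
4P: (0, 13) + (12, 1). λ = (1 - 13)/(12 - 0) ≡ 7/12 mod 19. 12⁻¹ ≡ 8 (mod 19), so λ ≡ 18.
  x = λ² - 0 - 12 = 324 - 12 ≡ 8; y = λ·(0 - 8) - 13 ≡ 14. → (8, 14)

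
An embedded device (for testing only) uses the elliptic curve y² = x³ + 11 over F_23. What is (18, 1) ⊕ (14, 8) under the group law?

(7, 20)

(18, 1) + (14, 8). λ = (8 - 1)/(14 - 18) ≡ 7/19 mod 23. 19⁻¹ ≡ 17 (mod 23) since 19·17 = 323 ≡ 1, so λ ≡ 4.
  x = λ² - 18 - 14 = 16 - 32 ≡ 7; y = λ·(18 - 7) - 1 ≡ 20. → (7, 20)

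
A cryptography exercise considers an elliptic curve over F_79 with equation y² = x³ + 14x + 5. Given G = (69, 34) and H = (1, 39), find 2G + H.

(55, 12)

First 2G:
Repeated addition: build up to 2G.
2G: tangent at (69, 34): λ = (3·69² + 14)/(2·34) ≡ 77/68. 68⁻¹ ≡ 43 (mod 79) since 68·43 = 2924 ≡ 1, so λ ≡ 77·43 ≡ 72.
  x = λ² - 69 - 69 = 5184 - 138 ≡ 69; y = λ·(69 - 69) - 34 ≡ 45. → (69, 45)
2G = (69, 45).
Finally 2G + H:
(69, 45) + (1, 39). λ = (39 - 45)/(1 - 69) ≡ 73/11 mod 79. 11⁻¹ ≡ 36 (mod 79), so λ ≡ 21.
  x = λ² - 69 - 1 = 441 - 70 ≡ 55; y = λ·(69 - 55) - 45 ≡ 12. → (55, 12)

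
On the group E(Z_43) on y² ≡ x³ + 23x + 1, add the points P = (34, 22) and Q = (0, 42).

(34, 22) + (0, 42). λ = (42 - 22)/(0 - 34) ≡ 20/9 mod 43. 9⁻¹ ≡ 24 (mod 43), so λ ≡ 7.
  x = λ² - 34 - 0 = 49 - 34 ≡ 15; y = λ·(34 - 15) - 22 ≡ 25. → (15, 25)

(15, 25)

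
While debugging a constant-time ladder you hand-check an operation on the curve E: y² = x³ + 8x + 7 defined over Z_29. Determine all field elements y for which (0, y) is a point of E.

6, 23

x³ + 8x + 7 = 7 ≡ 7 (mod 29).
Square roots of 7 mod 29: 6 and 23 (since 6² = 36 ≡ 7).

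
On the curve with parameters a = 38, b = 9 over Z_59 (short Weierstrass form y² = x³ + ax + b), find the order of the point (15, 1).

2P: tangent at (15, 1): λ = (3·15² + 38)/(2·1) ≡ 5/2. 2⁻¹ ≡ 30 (mod 59) since 2·30 = 60 ≡ 1, so λ ≡ 5·30 ≡ 32.
  x = λ² - 15 - 15 = 1024 - 30 ≡ 50; y = λ·(15 - 50) - 1 ≡ 0. → (50, 0)
3P: (50, 0) + (15, 1). λ = (1 - 0)/(15 - 50) ≡ 1/24 mod 59. 24⁻¹ ≡ 32 (mod 59), so λ ≡ 32.
  x = λ² - 50 - 15 = 1024 - 65 ≡ 15; y = λ·(50 - 15) - 0 ≡ 58. → (15, 58)
4P: (15, 58) + (15, 1): same x and y₁ ≡ -y₂, so the sum is 𝒪.
4P = 𝒪, so the order is 4.

4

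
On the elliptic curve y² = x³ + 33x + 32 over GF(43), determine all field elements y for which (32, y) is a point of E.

12, 31

x³ + 33x + 32 = 33856 ≡ 15 (mod 43).
Square roots of 15 mod 43: 12 and 31 (since 12² = 144 ≡ 15).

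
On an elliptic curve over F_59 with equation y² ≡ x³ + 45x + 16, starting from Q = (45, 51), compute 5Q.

(30, 20)

Repeated addition: build up to 5Q.
2Q: tangent at (45, 51): λ = (3·45² + 45)/(2·51) ≡ 43/43. 43⁻¹ ≡ 11 (mod 59) since 43·11 = 473 ≡ 1, so λ ≡ 43·11 ≡ 1.
  x = λ² - 45 - 45 = 1 - 90 ≡ 29; y = λ·(45 - 29) - 51 ≡ 24. → (29, 24)
3Q: (29, 24) + (45, 51). λ = (51 - 24)/(45 - 29) ≡ 27/16 mod 59. 16⁻¹ ≡ 48 (mod 59), so λ ≡ 57.
  x = λ² - 29 - 45 = 3249 - 74 ≡ 48; y = λ·(29 - 48) - 24 ≡ 14. → (48, 14)
4Q: (48, 14) + (45, 51). λ = (51 - 14)/(45 - 48) ≡ 37/56 mod 59. 56⁻¹ ≡ 39 (mod 59), so λ ≡ 27.
  x = λ² - 48 - 45 = 729 - 93 ≡ 46; y = λ·(48 - 46) - 14 ≡ 40. → (46, 40)
5Q: (46, 40) + (45, 51). λ = (51 - 40)/(45 - 46) ≡ 11/58 mod 59. 58⁻¹ ≡ 58 (mod 59) since 58·58 = 3364 ≡ 1, so λ ≡ 48.
  x = λ² - 46 - 45 = 2304 - 91 ≡ 30; y = λ·(46 - 30) - 40 ≡ 20. → (30, 20)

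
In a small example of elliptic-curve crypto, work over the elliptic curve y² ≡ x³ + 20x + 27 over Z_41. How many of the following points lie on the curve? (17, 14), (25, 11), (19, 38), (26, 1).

(17, 14): 14² ≡ 32, rhs ≡ 32 → on.
(25, 11): 11² ≡ 39, rhs ≡ 39 → on.
(19, 38): 38² ≡ 9, rhs ≡ 9 → on.
(26, 1): 1² ≡ 1, rhs ≡ 1 → on.

4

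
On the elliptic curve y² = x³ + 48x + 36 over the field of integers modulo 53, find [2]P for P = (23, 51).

(11, 26)

tangent at (23, 51): λ = (3·23² + 48)/(2·51) ≡ 45/49. 49⁻¹ ≡ 13 (mod 53), so λ ≡ 45·13 ≡ 2.
  x = λ² - 23 - 23 = 4 - 46 ≡ 11; y = λ·(23 - 11) - 51 ≡ 26. → (11, 26)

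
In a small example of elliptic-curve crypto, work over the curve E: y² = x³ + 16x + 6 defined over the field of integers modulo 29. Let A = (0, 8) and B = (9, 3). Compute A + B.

(11, 11)

(0, 8) + (9, 3). λ = (3 - 8)/(9 - 0) ≡ 24/9 mod 29. 9⁻¹ ≡ 13 (mod 29), so λ ≡ 22.
  x = λ² - 0 - 9 = 484 - 9 ≡ 11; y = λ·(0 - 11) - 8 ≡ 11. → (11, 11)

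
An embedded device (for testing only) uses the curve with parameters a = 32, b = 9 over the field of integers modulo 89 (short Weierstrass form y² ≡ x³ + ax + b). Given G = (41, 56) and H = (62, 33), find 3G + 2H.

First 3G:
Repeated addition: build up to 3G.
2G: tangent at (41, 56): λ = (3·41² + 32)/(2·56) ≡ 2/23. 23⁻¹ ≡ 31 (mod 89), so λ ≡ 2·31 ≡ 62.
  x = λ² - 41 - 41 = 3844 - 82 ≡ 24; y = λ·(41 - 24) - 56 ≡ 19. → (24, 19)
3G: (24, 19) + (41, 56). λ = (56 - 19)/(41 - 24) ≡ 37/17 mod 89. 17⁻¹ ≡ 21 (mod 89), so λ ≡ 65.
  x = λ² - 24 - 41 = 4225 - 65 ≡ 66; y = λ·(24 - 66) - 19 ≡ 10. → (66, 10)
3G = (66, 10).
Next 2H:
Repeated addition: build up to 2H.
2H: tangent at (62, 33): λ = (3·62² + 32)/(2·33) ≡ 83/66. 66⁻¹ ≡ 58 (mod 89) since 66·58 = 3828 ≡ 1, so λ ≡ 83·58 ≡ 8.
  x = λ² - 62 - 62 = 64 - 124 ≡ 29; y = λ·(62 - 29) - 33 ≡ 53. → (29, 53)
2H = (29, 53).
Finally 3G + 2H:
(66, 10) + (29, 53). λ = (53 - 10)/(29 - 66) ≡ 43/52 mod 89. 52⁻¹ ≡ 12 (mod 89), so λ ≡ 71.
  x = λ² - 66 - 29 = 5041 - 95 ≡ 51; y = λ·(66 - 51) - 10 ≡ 76. → (51, 76)

(51, 76)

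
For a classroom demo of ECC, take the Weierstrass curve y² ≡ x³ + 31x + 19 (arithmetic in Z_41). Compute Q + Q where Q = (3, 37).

tangent at (3, 37): λ = (3·3² + 31)/(2·37) ≡ 17/33. 33⁻¹ ≡ 5 (mod 41), so λ ≡ 17·5 ≡ 3.
  x = λ² - 3 - 3 = 9 - 6 ≡ 3; y = λ·(3 - 3) - 37 ≡ 4. → (3, 4)

(3, 4)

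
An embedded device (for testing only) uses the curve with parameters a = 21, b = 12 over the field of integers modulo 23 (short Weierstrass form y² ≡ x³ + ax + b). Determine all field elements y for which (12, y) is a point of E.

x³ + 21x + 12 = 1992 ≡ 14 (mod 23).
14 is a non-residue mod 23; no y exists.

none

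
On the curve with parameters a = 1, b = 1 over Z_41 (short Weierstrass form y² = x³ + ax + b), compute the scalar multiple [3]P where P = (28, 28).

(11, 20)

Repeated addition: build up to 3P.
2P: tangent at (28, 28): λ = (3·28² + 1)/(2·28) ≡ 16/15. 15⁻¹ ≡ 11 (mod 41), so λ ≡ 16·11 ≡ 12.
  x = λ² - 28 - 28 = 144 - 56 ≡ 6; y = λ·(28 - 6) - 28 ≡ 31. → (6, 31)
3P: (6, 31) + (28, 28). λ = (28 - 31)/(28 - 6) ≡ 38/22 mod 41. 22⁻¹ ≡ 28 (mod 41), so λ ≡ 39.
  x = λ² - 6 - 28 = 1521 - 34 ≡ 11; y = λ·(6 - 11) - 31 ≡ 20. → (11, 20)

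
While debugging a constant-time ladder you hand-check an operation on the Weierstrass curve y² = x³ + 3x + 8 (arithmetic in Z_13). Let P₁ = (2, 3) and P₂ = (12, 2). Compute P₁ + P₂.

(2, 10)

(2, 3) + (12, 2). λ = (2 - 3)/(12 - 2) ≡ 12/10 mod 13. 10⁻¹ ≡ 4 (mod 13), so λ ≡ 9.
  x = λ² - 2 - 12 = 81 - 14 ≡ 2; y = λ·(2 - 2) - 3 ≡ 10. → (2, 10)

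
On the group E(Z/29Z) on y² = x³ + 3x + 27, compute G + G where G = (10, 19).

(5, 14)

tangent at (10, 19): λ = (3·10² + 3)/(2·19) ≡ 13/9. 9⁻¹ ≡ 13 (mod 29), so λ ≡ 13·13 ≡ 24.
  x = λ² - 10 - 10 = 576 - 20 ≡ 5; y = λ·(10 - 5) - 19 ≡ 14. → (5, 14)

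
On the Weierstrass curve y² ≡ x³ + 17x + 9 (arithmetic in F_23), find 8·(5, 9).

Write Q = (5, 9).
Repeated addition: build up to 8Q.
2Q: tangent at (5, 9): λ = (3·5² + 17)/(2·9) ≡ 0/18. 18⁻¹ ≡ 9 (mod 23), so λ ≡ 0·9 ≡ 0.
  x = λ² - 5 - 5 = 0 - 10 ≡ 13; y = λ·(5 - 13) - 9 ≡ 14. → (13, 14)
3Q: (13, 14) + (5, 9). λ = (9 - 14)/(5 - 13) ≡ 18/15 mod 23. 15⁻¹ ≡ 20 (mod 23), so λ ≡ 15.
  x = λ² - 13 - 5 = 225 - 18 ≡ 0; y = λ·(13 - 0) - 14 ≡ 20. → (0, 20)
4Q: (0, 20) + (5, 9). λ = (9 - 20)/(5 - 0) ≡ 12/5 mod 23. 5⁻¹ ≡ 14 (mod 23) since 5·14 = 70 ≡ 1, so λ ≡ 7.
  x = λ² - 0 - 5 = 49 - 5 ≡ 21; y = λ·(0 - 21) - 20 ≡ 17. → (21, 17)
5Q: (21, 17) + (5, 9). λ = (9 - 17)/(5 - 21) ≡ 15/7 mod 23. 7⁻¹ ≡ 10 (mod 23), so λ ≡ 12.
  x = λ² - 21 - 5 = 144 - 26 ≡ 3; y = λ·(21 - 3) - 17 ≡ 15. → (3, 15)
6Q: (3, 15) + (5, 9). λ = (9 - 15)/(5 - 3) ≡ 17/2 mod 23. 2⁻¹ ≡ 12 (mod 23) since 2·12 = 24 ≡ 1, so λ ≡ 20.
  x = λ² - 3 - 5 = 400 - 8 ≡ 1; y = λ·(3 - 1) - 15 ≡ 2. → (1, 2)
7Q: (1, 2) + (5, 9). λ = (9 - 2)/(5 - 1) ≡ 7/4 mod 23. 4⁻¹ ≡ 6 (mod 23) since 4·6 = 24 ≡ 1, so λ ≡ 19.
  x = λ² - 1 - 5 = 361 - 6 ≡ 10; y = λ·(1 - 10) - 2 ≡ 11. → (10, 11)
8Q: (10, 11) + (5, 9). λ = (9 - 11)/(5 - 10) ≡ 21/18 mod 23. 18⁻¹ ≡ 9 (mod 23), so λ ≡ 5.
  x = λ² - 10 - 5 = 25 - 15 ≡ 10; y = λ·(10 - 10) - 11 ≡ 12. → (10, 12)

(10, 12)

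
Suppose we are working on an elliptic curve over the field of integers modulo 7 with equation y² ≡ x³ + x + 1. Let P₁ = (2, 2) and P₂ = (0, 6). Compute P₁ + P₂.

(2, 5)

(2, 2) + (0, 6). λ = (6 - 2)/(0 - 2) ≡ 4/5 mod 7. 5⁻¹ ≡ 3 (mod 7) since 5·3 = 15 ≡ 1, so λ ≡ 5.
  x = λ² - 2 - 0 = 25 - 2 ≡ 2; y = λ·(2 - 2) - 2 ≡ 5. → (2, 5)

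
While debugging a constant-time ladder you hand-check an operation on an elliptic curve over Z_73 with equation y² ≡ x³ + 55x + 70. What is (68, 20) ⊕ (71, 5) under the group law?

(32, 19)

(68, 20) + (71, 5). λ = (5 - 20)/(71 - 68) ≡ 58/3 mod 73. 3⁻¹ ≡ 49 (mod 73) since 3·49 = 147 ≡ 1, so λ ≡ 68.
  x = λ² - 68 - 71 = 4624 - 139 ≡ 32; y = λ·(68 - 32) - 20 ≡ 19. → (32, 19)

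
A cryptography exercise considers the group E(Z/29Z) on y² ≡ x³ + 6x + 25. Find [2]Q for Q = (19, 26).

tangent at (19, 26): λ = (3·19² + 6)/(2·26) ≡ 16/23. 23⁻¹ ≡ 24 (mod 29) since 23·24 = 552 ≡ 1, so λ ≡ 16·24 ≡ 7.
  x = λ² - 19 - 19 = 49 - 38 ≡ 11; y = λ·(19 - 11) - 26 ≡ 1. → (11, 1)

(11, 1)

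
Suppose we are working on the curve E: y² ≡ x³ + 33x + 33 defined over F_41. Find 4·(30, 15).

(19, 4)

Write Q = (30, 15).
Repeated addition: build up to 4Q.
2Q: tangent at (30, 15): λ = (3·30² + 33)/(2·15) ≡ 27/30. 30⁻¹ ≡ 26 (mod 41) since 30·26 = 780 ≡ 1, so λ ≡ 27·26 ≡ 5.
  x = λ² - 30 - 30 = 25 - 60 ≡ 6; y = λ·(30 - 6) - 15 ≡ 23. → (6, 23)
3Q: (6, 23) + (30, 15). λ = (15 - 23)/(30 - 6) ≡ 33/24 mod 41. 24⁻¹ ≡ 12 (mod 41) since 24·12 = 288 ≡ 1, so λ ≡ 27.
  x = λ² - 6 - 30 = 729 - 36 ≡ 37; y = λ·(6 - 37) - 23 ≡ 1. → (37, 1)
4Q: (37, 1) + (30, 15). λ = (15 - 1)/(30 - 37) ≡ 14/34 mod 41. 34⁻¹ ≡ 35 (mod 41) since 34·35 = 1190 ≡ 1, so λ ≡ 39.
  x = λ² - 37 - 30 = 1521 - 67 ≡ 19; y = λ·(37 - 19) - 1 ≡ 4. → (19, 4)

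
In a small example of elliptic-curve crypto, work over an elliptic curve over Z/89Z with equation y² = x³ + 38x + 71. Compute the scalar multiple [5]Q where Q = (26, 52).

(3, 37)

Repeated addition: build up to 5Q.
2Q: tangent at (26, 52): λ = (3·26² + 38)/(2·52) ≡ 19/15. 15⁻¹ ≡ 6 (mod 89) since 15·6 = 90 ≡ 1, so λ ≡ 19·6 ≡ 25.
  x = λ² - 26 - 26 = 625 - 52 ≡ 39; y = λ·(26 - 39) - 52 ≡ 68. → (39, 68)
3Q: (39, 68) + (26, 52). λ = (52 - 68)/(26 - 39) ≡ 73/76 mod 89. 76⁻¹ ≡ 41 (mod 89), so λ ≡ 56.
  x = λ² - 39 - 26 = 3136 - 65 ≡ 45; y = λ·(39 - 45) - 68 ≡ 41. → (45, 41)
4Q: (45, 41) + (26, 52). λ = (52 - 41)/(26 - 45) ≡ 11/70 mod 89. 70⁻¹ ≡ 14 (mod 89) since 70·14 = 980 ≡ 1, so λ ≡ 65.
  x = λ² - 45 - 26 = 4225 - 71 ≡ 60; y = λ·(45 - 60) - 41 ≡ 52. → (60, 52)
5Q: (60, 52) + (26, 52). λ = (52 - 52)/(26 - 60) ≡ 0/55 mod 89. 55⁻¹ ≡ 34 (mod 89), so λ ≡ 0.
  x = λ² - 60 - 26 = 0 - 86 ≡ 3; y = λ·(60 - 3) - 52 ≡ 37. → (3, 37)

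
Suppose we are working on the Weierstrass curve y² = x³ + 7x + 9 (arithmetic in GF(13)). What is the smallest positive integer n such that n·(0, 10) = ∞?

2P: tangent at (0, 10): λ = (3·0² + 7)/(2·10) ≡ 7/7. 7⁻¹ ≡ 2 (mod 13) since 7·2 = 14 ≡ 1, so λ ≡ 7·2 ≡ 1.
  x = λ² - 0 - 0 = 1 - 0 ≡ 1; y = λ·(0 - 1) - 10 ≡ 2. → (1, 2)
3P: (1, 2) + (0, 10). λ = (10 - 2)/(0 - 1) ≡ 8/12 mod 13. 12⁻¹ ≡ 12 (mod 13) since 12·12 = 144 ≡ 1, so λ ≡ 5.
  x = λ² - 1 - 0 = 25 - 1 ≡ 11; y = λ·(1 - 11) - 2 ≡ 0. → (11, 0)
4P: (11, 0) + (0, 10). λ = (10 - 0)/(0 - 11) ≡ 10/2 mod 13. 2⁻¹ ≡ 7 (mod 13), so λ ≡ 5.
  x = λ² - 11 - 0 = 25 - 11 ≡ 1; y = λ·(11 - 1) - 0 ≡ 11. → (1, 11)
5P: (1, 11) + (0, 10). λ = (10 - 11)/(0 - 1) ≡ 12/12 mod 13. 12⁻¹ ≡ 12 (mod 13), so λ ≡ 1.
  x = λ² - 1 - 0 = 1 - 1 ≡ 0; y = λ·(1 - 0) - 11 ≡ 3. → (0, 3)
6P: (0, 3) + (0, 10): same x and y₁ ≡ -y₂, so the sum is ∞.
6P = ∞, so the order is 6.

6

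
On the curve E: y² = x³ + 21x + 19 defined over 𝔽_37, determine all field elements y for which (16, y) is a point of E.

14, 23

x³ + 21x + 19 = 4451 ≡ 11 (mod 37).
Square roots of 11 mod 37: 14 and 23 (since 14² = 196 ≡ 11).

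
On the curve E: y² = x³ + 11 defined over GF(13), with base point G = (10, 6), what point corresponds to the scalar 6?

Double-and-add on 6 = (110)₂. Start with G = (10, 6) for the leading 1-bit.
double: tangent at (10, 6): λ = (3·10² + 0)/(2·6) ≡ 1/12. 12⁻¹ ≡ 12 (mod 13), so λ ≡ 1·12 ≡ 12.
  x = λ² - 10 - 10 = 144 - 20 ≡ 7; y = λ·(10 - 7) - 6 ≡ 4. → (7, 4)
add G: (7, 4) + (10, 6). λ = (6 - 4)/(10 - 7) ≡ 2/3 mod 13. 3⁻¹ ≡ 9 (mod 13), so λ ≡ 5.
  x = λ² - 7 - 10 = 25 - 17 ≡ 8; y = λ·(7 - 8) - 4 ≡ 4. → (8, 4)
double: tangent at (8, 4): λ = (3·8² + 0)/(2·4) ≡ 10/8. 8⁻¹ ≡ 5 (mod 13) since 8·5 = 40 ≡ 1, so λ ≡ 10·5 ≡ 11.
  x = λ² - 8 - 8 = 121 - 16 ≡ 1; y = λ·(8 - 1) - 4 ≡ 8. → (1, 8)

(1, 8)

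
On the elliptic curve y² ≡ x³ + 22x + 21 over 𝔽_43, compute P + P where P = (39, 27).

(19, 26)

tangent at (39, 27): λ = (3·39² + 22)/(2·27) ≡ 27/11. 11⁻¹ ≡ 4 (mod 43), so λ ≡ 27·4 ≡ 22.
  x = λ² - 39 - 39 = 484 - 78 ≡ 19; y = λ·(39 - 19) - 27 ≡ 26. → (19, 26)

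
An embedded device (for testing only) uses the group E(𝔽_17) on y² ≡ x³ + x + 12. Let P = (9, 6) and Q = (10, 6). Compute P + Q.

(15, 11)

(9, 6) + (10, 6). λ = (6 - 6)/(10 - 9) ≡ 0/1 mod 17. 1⁻¹ ≡ 1 (mod 17), so λ ≡ 0.
  x = λ² - 9 - 10 = 0 - 19 ≡ 15; y = λ·(9 - 15) - 6 ≡ 11. → (15, 11)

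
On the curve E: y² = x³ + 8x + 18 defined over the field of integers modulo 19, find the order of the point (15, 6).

3

2P: tangent at (15, 6): λ = (3·15² + 8)/(2·6) ≡ 18/12. 12⁻¹ ≡ 8 (mod 19) since 12·8 = 96 ≡ 1, so λ ≡ 18·8 ≡ 11.
  x = λ² - 15 - 15 = 121 - 30 ≡ 15; y = λ·(15 - 15) - 6 ≡ 13. → (15, 13)
3P: (15, 13) + (15, 6): same x and y₁ ≡ -y₂, so the sum is 𝒪.
3P = 𝒪, so the order is 3.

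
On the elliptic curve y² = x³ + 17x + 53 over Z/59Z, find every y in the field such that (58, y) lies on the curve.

x³ + 17x + 53 = 196151 ≡ 35 (mod 59).
Square roots of 35 mod 59: 25 and 34 (since 25² = 625 ≡ 35).

25, 34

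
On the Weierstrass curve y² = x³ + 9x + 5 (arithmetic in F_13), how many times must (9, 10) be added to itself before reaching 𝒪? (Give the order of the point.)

9

2P: tangent at (9, 10): λ = (3·9² + 9)/(2·10) ≡ 5/7. 7⁻¹ ≡ 2 (mod 13) since 7·2 = 14 ≡ 1, so λ ≡ 5·2 ≡ 10.
  x = λ² - 9 - 9 = 100 - 18 ≡ 4; y = λ·(9 - 4) - 10 ≡ 1. → (4, 1)
3P: (4, 1) + (9, 10). λ = (10 - 1)/(9 - 4) ≡ 9/5 mod 13. 5⁻¹ ≡ 8 (mod 13) since 5·8 = 40 ≡ 1, so λ ≡ 7.
  x = λ² - 4 - 9 = 49 - 13 ≡ 10; y = λ·(4 - 10) - 1 ≡ 9. → (10, 9)
4P: (10, 9) + (9, 10). λ = (10 - 9)/(9 - 10) ≡ 1/12 mod 13. 12⁻¹ ≡ 12 (mod 13) since 12·12 = 144 ≡ 1, so λ ≡ 12.
  x = λ² - 10 - 9 = 144 - 19 ≡ 8; y = λ·(10 - 8) - 9 ≡ 2. → (8, 2)
5P: (8, 2) + (9, 10). λ = (10 - 2)/(9 - 8) ≡ 8/1 mod 13. 1⁻¹ ≡ 1 (mod 13), so λ ≡ 8.
  x = λ² - 8 - 9 = 64 - 17 ≡ 8; y = λ·(8 - 8) - 2 ≡ 11. → (8, 11)
6P: (8, 11) + (9, 10). λ = (10 - 11)/(9 - 8) ≡ 12/1 mod 13. 1⁻¹ ≡ 1 (mod 13), so λ ≡ 12.
  x = λ² - 8 - 9 = 144 - 17 ≡ 10; y = λ·(8 - 10) - 11 ≡ 4. → (10, 4)
7P: (10, 4) + (9, 10). λ = (10 - 4)/(9 - 10) ≡ 6/12 mod 13. 12⁻¹ ≡ 12 (mod 13) since 12·12 = 144 ≡ 1, so λ ≡ 7.
  x = λ² - 10 - 9 = 49 - 19 ≡ 4; y = λ·(10 - 4) - 4 ≡ 12. → (4, 12)
8P: (4, 12) + (9, 10). λ = (10 - 12)/(9 - 4) ≡ 11/5 mod 13. 5⁻¹ ≡ 8 (mod 13) since 5·8 = 40 ≡ 1, so λ ≡ 10.
  x = λ² - 4 - 9 = 100 - 13 ≡ 9; y = λ·(4 - 9) - 12 ≡ 3. → (9, 3)
9P: (9, 3) + (9, 10): same x and y₁ ≡ -y₂, so the sum is 𝒪.
9P = 𝒪, so the order is 9.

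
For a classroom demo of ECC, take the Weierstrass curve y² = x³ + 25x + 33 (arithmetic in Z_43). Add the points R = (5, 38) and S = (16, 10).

(5, 38) + (16, 10). λ = (10 - 38)/(16 - 5) ≡ 15/11 mod 43. 11⁻¹ ≡ 4 (mod 43), so λ ≡ 17.
  x = λ² - 5 - 16 = 289 - 21 ≡ 10; y = λ·(5 - 10) - 38 ≡ 6. → (10, 6)

(10, 6)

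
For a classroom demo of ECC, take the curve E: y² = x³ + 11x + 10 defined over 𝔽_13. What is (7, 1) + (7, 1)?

(0, 6)

tangent at (7, 1): λ = (3·7² + 11)/(2·1) ≡ 2/2. 2⁻¹ ≡ 7 (mod 13) since 2·7 = 14 ≡ 1, so λ ≡ 2·7 ≡ 1.
  x = λ² - 7 - 7 = 1 - 14 ≡ 0; y = λ·(7 - 0) - 1 ≡ 6. → (0, 6)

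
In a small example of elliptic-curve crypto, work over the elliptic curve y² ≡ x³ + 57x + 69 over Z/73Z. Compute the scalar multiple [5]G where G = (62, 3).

Repeated addition: build up to 5G.
2G: tangent at (62, 3): λ = (3·62² + 57)/(2·3) ≡ 55/6. 6⁻¹ ≡ 61 (mod 73), so λ ≡ 55·61 ≡ 70.
  x = λ² - 62 - 62 = 4900 - 124 ≡ 31; y = λ·(62 - 31) - 3 ≡ 50. → (31, 50)
3G: (31, 50) + (62, 3). λ = (3 - 50)/(62 - 31) ≡ 26/31 mod 73. 31⁻¹ ≡ 33 (mod 73), so λ ≡ 55.
  x = λ² - 31 - 62 = 3025 - 93 ≡ 12; y = λ·(31 - 12) - 50 ≡ 46. → (12, 46)
4G: (12, 46) + (62, 3). λ = (3 - 46)/(62 - 12) ≡ 30/50 mod 73. 50⁻¹ ≡ 19 (mod 73), so λ ≡ 59.
  x = λ² - 12 - 62 = 3481 - 74 ≡ 49; y = λ·(12 - 49) - 46 ≡ 34. → (49, 34)
5G: (49, 34) + (62, 3). λ = (3 - 34)/(62 - 49) ≡ 42/13 mod 73. 13⁻¹ ≡ 45 (mod 73) since 13·45 = 585 ≡ 1, so λ ≡ 65.
  x = λ² - 49 - 62 = 4225 - 111 ≡ 26; y = λ·(49 - 26) - 34 ≡ 1. → (26, 1)

(26, 1)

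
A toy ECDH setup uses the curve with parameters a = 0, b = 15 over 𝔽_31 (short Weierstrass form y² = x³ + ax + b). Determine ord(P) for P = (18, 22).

7

2P: tangent at (18, 22): λ = (3·18² + 0)/(2·22) ≡ 11/13. 13⁻¹ ≡ 12 (mod 31), so λ ≡ 11·12 ≡ 8.
  x = λ² - 18 - 18 = 64 - 36 ≡ 28; y = λ·(18 - 28) - 22 ≡ 22. → (28, 22)
3P: (28, 22) + (18, 22). λ = (22 - 22)/(18 - 28) ≡ 0/21 mod 31. 21⁻¹ ≡ 3 (mod 31), so λ ≡ 0.
  x = λ² - 28 - 18 = 0 - 46 ≡ 16; y = λ·(28 - 16) - 22 ≡ 9. → (16, 9)
4P: (16, 9) + (18, 22). λ = (22 - 9)/(18 - 16) ≡ 13/2 mod 31. 2⁻¹ ≡ 16 (mod 31) since 2·16 = 32 ≡ 1, so λ ≡ 22.
  x = λ² - 16 - 18 = 484 - 34 ≡ 16; y = λ·(16 - 16) - 9 ≡ 22. → (16, 22)
5P: (16, 22) + (18, 22). λ = (22 - 22)/(18 - 16) ≡ 0/2 mod 31. 2⁻¹ ≡ 16 (mod 31) since 2·16 = 32 ≡ 1, so λ ≡ 0.
  x = λ² - 16 - 18 = 0 - 34 ≡ 28; y = λ·(16 - 28) - 22 ≡ 9. → (28, 9)
6P: (28, 9) + (18, 22). λ = (22 - 9)/(18 - 28) ≡ 13/21 mod 31. 21⁻¹ ≡ 3 (mod 31) since 21·3 = 63 ≡ 1, so λ ≡ 8.
  x = λ² - 28 - 18 = 64 - 46 ≡ 18; y = λ·(28 - 18) - 9 ≡ 9. → (18, 9)
7P: (18, 9) + (18, 22): same x and y₁ ≡ -y₂, so the sum is the point at infinity.
7P = the point at infinity, so the order is 7.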